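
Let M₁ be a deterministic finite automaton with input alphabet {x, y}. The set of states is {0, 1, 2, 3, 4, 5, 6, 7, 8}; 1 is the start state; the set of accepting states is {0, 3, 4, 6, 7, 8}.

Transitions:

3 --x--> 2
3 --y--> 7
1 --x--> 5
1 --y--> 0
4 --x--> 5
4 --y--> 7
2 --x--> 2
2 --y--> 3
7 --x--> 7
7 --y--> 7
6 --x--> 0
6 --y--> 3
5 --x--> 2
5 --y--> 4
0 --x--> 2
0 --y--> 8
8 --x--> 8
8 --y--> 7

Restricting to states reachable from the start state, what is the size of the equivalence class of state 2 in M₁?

First remove the unreachable states {6}; 8 states remain.
P0 = {0,3,4,7,8} | {1,2,5}.
On input x, block {0,3,4,7,8} splits into {0,3,4} and {7,8}.
No further refinement is possible. Final partition (3 blocks): {0,3,4} | {1,2,5} | {7,8}.
State 2 belongs to the block {1,2,5}, which has 3 states.

3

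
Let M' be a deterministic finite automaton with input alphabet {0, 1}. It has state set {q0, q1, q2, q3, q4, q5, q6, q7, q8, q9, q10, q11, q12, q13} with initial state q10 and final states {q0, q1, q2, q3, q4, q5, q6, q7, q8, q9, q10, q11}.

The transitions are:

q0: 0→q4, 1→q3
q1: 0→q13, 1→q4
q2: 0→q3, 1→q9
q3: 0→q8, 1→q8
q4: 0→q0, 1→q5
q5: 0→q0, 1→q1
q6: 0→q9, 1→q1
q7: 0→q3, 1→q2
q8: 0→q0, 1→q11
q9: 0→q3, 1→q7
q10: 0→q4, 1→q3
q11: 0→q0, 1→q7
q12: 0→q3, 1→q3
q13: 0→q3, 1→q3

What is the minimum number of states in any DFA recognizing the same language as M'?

First remove the unreachable states {q6,q12}; 12 states remain.
Initial partition by acceptance: {q0,q1,q2,q3,q4,q5,q7,q8,q9,q10,q11} | {q13}.
On input 0, block {q0,q1,q2,q3,q4,q5,q7,q8,q9,q10,q11} splits into {q0,q2,q3,q4,q5,q7,q8,q9,q10,q11} and {q1}.
Refine {q0,q2,q3,q4,q5,q7,q8,q9,q10,q11} on symbol 1: members go to different blocks, giving {q0,q2,q3,q4,q7,q8,q9,q10,q11} and {q5}.
Refine {q0,q2,q3,q4,q7,q8,q9,q10,q11} on symbol 1: members go to different blocks, giving {q0,q2,q3,q7,q8,q9,q10,q11} and {q4}.
Split {q0,q2,q3,q7,q8,q9,q10,q11} by δ(·,0) → {q2,q3,q7,q8,q9,q11} and {q0,q10}.
Refine {q2,q3,q7,q8,q9,q11} on symbol 0: members go to different blocks, giving {q2,q3,q7,q9} and {q8,q11}.
On input 0, block {q2,q3,q7,q9} splits into {q2,q7,q9} and {q3}.
Refine {q8,q11} on symbol 1: members go to different blocks, giving {q8} and {q11}.
Stable partition: {q2,q7,q9} | {q13} | {q1} | {q5} | {q4} | {q0,q10} | {q8} | {q3} | {q11} — 9 equivalence classes.

9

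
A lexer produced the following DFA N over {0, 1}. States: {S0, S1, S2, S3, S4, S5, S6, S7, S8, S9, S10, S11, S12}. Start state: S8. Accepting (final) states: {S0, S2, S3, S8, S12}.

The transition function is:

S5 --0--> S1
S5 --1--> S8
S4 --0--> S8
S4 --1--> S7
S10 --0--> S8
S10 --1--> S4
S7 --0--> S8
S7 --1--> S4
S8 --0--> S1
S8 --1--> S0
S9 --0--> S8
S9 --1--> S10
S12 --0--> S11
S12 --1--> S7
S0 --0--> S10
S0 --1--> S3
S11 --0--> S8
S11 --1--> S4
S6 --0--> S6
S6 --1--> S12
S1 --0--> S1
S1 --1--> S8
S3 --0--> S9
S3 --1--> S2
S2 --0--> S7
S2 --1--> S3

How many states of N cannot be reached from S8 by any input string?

4

Starting at S8 and following transitions, the reachable set is {S0, S1, S2, S3, S4, S7, S8, S9, S10}. That leaves S5, S6, S11, S12 unreachable — 4 in total.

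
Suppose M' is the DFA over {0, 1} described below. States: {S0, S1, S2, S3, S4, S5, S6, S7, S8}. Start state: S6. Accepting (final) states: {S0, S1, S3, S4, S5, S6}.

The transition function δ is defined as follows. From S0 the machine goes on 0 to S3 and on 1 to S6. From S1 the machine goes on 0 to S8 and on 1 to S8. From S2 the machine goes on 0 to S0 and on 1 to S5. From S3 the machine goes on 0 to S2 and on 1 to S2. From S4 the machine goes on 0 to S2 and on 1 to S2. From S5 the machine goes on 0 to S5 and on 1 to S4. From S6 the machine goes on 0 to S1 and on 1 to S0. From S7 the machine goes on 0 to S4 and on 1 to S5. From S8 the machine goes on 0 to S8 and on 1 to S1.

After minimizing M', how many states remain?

States {S7} cannot be reached from the start state, so discard them.
Initial partition by acceptance: {S0,S1,S3,S4,S5,S6} | {S2,S8}.
Split {S0,S1,S3,S4,S5,S6} by δ(·,0) → {S0,S5,S6} and {S1,S3,S4}.
On input 0, block {S0,S5,S6} splits into {S0,S6} and {S5}.
Refine {S2,S8} on symbol 0: members go to different blocks, giving {S2} and {S8}.
Refine {S1,S3,S4} on symbol 0: members go to different blocks, giving {S3,S4} and {S1}.
Refine {S0,S6} on symbol 0: members go to different blocks, giving {S0} and {S6}.
The partition is now stable with 7 blocks: {S0} | {S2} | {S3,S4} | {S5} | {S8} | {S1} | {S6}.

7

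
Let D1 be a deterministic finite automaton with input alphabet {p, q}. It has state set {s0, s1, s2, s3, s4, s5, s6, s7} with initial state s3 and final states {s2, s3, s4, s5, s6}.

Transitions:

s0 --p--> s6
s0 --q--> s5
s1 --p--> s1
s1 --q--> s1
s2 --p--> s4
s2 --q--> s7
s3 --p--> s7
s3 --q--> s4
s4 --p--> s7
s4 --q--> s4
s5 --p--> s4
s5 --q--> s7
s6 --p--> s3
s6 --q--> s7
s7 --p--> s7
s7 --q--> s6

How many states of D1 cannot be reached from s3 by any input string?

No path from s3 leads to s0, s1, s2, s5; the other 4 states are all reachable.

4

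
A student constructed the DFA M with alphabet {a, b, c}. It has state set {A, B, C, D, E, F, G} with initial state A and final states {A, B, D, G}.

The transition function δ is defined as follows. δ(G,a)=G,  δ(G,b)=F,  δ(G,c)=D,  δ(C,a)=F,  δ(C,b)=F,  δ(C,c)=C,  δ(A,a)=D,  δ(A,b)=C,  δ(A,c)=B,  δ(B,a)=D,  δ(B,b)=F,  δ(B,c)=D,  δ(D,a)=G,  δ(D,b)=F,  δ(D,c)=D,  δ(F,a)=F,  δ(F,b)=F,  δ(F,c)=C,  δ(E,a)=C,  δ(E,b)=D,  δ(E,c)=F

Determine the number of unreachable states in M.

Starting at A and following transitions, the reachable set is {A, B, C, D, F, G}. That leaves E unreachable — 1 in total.

1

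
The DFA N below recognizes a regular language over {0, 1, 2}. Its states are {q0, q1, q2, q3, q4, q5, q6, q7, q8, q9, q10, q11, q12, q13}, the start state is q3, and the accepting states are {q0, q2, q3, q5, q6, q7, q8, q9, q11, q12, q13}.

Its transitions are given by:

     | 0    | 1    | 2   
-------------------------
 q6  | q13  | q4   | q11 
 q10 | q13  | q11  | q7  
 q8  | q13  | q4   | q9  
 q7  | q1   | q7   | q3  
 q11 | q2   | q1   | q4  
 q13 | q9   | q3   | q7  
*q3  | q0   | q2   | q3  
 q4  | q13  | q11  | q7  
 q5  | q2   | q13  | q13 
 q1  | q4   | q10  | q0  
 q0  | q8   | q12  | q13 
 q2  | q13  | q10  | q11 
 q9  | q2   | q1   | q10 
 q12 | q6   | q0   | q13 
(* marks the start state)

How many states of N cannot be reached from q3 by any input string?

No path from q3 leads to q5; the other 13 states are all reachable.

1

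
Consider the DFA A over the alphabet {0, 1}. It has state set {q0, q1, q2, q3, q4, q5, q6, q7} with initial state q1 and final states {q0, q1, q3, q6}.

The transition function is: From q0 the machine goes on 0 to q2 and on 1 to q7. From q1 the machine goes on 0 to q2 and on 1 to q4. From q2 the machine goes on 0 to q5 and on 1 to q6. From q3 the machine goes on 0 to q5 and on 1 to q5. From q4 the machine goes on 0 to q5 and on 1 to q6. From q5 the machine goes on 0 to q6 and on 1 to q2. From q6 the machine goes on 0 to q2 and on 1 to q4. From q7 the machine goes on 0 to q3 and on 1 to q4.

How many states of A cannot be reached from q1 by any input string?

3

BFS from q1 reaches {q1, q2, q4, q5, q6}; the 3 state(s) q0, q3, q7 are never visited.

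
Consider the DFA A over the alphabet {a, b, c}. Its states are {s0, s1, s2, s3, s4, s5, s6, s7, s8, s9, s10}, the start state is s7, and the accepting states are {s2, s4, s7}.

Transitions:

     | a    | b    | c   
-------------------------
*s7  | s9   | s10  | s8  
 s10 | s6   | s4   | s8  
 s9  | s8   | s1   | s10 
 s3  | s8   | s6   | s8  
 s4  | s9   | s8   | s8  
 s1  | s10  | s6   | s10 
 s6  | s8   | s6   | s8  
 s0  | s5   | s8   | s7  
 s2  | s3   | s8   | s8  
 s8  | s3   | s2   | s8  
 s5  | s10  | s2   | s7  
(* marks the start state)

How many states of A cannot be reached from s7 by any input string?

Starting at s7 and following transitions, the reachable set is {s1, s2, s3, s4, s6, s7, s8, s9, s10}. That leaves s0, s5 unreachable — 2 in total.

2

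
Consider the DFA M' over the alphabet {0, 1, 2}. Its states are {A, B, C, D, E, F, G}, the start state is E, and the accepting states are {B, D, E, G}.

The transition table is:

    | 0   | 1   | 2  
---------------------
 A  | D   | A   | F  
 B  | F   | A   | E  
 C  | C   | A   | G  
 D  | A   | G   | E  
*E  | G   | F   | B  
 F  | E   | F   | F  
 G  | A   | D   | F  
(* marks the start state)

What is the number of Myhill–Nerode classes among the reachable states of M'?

6

First remove the unreachable states {C}; 6 states remain.
Start with accepting vs non-accepting: {B,D,E,G} | {A,F}.
Split {B,D,E,G} by δ(·,0) → {B,D,G} and {E}.
Split {B,D,G} by δ(·,1) → {D,G} and {B}.
Split {D,G} by δ(·,2) → {D} and {G}.
Refine {A,F} on symbol 0: members go to different blocks, giving {A} and {F}.
No further refinement is possible. Final partition (6 blocks): {D} | {A} | {E} | {B} | {G} | {F}.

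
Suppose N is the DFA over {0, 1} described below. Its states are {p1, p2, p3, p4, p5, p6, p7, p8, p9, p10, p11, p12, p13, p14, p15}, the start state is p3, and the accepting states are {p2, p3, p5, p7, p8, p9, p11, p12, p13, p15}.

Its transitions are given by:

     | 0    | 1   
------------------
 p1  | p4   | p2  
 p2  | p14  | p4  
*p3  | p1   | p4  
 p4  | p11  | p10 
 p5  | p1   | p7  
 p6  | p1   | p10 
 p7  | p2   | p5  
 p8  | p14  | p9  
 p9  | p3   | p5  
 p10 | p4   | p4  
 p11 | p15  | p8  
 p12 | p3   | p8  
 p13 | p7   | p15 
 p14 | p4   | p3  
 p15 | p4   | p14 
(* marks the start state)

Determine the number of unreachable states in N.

3

Starting at p3 and following transitions, the reachable set is {p1, p2, p3, p4, p5, p7, p8, p9, p10, p11, p14, p15}. That leaves p6, p12, p13 unreachable — 3 in total.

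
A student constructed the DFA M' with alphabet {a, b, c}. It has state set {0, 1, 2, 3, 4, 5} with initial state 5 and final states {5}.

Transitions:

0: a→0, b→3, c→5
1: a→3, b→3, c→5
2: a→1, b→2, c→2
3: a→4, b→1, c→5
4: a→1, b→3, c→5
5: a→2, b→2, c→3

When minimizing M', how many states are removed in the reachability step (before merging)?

BFS from 5 reaches {1, 2, 3, 4, 5}; the 1 state(s) 0 are never visited.

1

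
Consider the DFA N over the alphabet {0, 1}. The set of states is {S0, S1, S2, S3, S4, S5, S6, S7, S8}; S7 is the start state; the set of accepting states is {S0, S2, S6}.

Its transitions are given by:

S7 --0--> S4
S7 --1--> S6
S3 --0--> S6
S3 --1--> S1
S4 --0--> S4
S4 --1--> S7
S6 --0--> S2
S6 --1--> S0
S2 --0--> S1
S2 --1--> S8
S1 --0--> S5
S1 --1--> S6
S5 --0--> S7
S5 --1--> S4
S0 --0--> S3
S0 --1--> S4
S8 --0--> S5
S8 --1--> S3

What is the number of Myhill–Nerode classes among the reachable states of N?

Every state is reachable, so we keep all 9.
Initial partition by acceptance: {S0,S2,S6} | {S1,S3,S4,S5,S7,S8}.
On input 0, block {S0,S2,S6} splits into {S0,S2} and {S6}.
Split {S1,S3,S4,S5,S7,S8} by δ(·,0) → {S1,S4,S5,S7,S8} and {S3}.
Refine {S0,S2} on symbol 0: members go to different blocks, giving {S0} and {S2}.
Split {S1,S4,S5,S7,S8} by δ(·,1) → {S1,S7} and {S4,S5} and {S8}.
Refine {S4,S5} on symbol 0: members go to different blocks, giving {S4} and {S5}.
Refine {S1,S7} on symbol 0: members go to different blocks, giving {S1} and {S7}.
No further refinement is possible. Final partition (9 blocks): {S0} | {S1} | {S6} | {S3} | {S2} | {S4} | {S8} | {S5} | {S7}.

9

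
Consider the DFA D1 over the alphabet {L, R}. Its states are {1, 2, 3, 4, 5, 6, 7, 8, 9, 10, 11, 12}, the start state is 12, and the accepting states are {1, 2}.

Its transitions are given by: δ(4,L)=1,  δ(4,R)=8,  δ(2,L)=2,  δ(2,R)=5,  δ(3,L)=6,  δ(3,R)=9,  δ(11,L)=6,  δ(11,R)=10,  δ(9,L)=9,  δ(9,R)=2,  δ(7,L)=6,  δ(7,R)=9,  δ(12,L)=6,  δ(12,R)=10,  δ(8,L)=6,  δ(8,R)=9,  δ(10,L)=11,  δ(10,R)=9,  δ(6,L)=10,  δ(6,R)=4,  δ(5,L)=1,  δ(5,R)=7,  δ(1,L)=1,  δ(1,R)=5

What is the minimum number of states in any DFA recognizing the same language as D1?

7

States {3} cannot be reached from the start state, so discard them.
P0 = {1,2} | {4,5,6,7,8,9,10,11,12}.
Split {4,5,6,7,8,9,10,11,12} by δ(·,L) → {6,7,8,9,10,11,12} and {4,5}.
Refine {6,7,8,9,10,11,12} on symbol R: members go to different blocks, giving {7,8,10,11,12} and {6} and {9}.
Split {7,8,10,11,12} by δ(·,L) → {7,8,11,12} and {10}.
On input R, block {7,8,11,12} splits into {7,8} and {11,12}.
No further refinement is possible. Final partition (7 blocks): {1,2} | {7,8} | {4,5} | {6} | {9} | {10} | {11,12}.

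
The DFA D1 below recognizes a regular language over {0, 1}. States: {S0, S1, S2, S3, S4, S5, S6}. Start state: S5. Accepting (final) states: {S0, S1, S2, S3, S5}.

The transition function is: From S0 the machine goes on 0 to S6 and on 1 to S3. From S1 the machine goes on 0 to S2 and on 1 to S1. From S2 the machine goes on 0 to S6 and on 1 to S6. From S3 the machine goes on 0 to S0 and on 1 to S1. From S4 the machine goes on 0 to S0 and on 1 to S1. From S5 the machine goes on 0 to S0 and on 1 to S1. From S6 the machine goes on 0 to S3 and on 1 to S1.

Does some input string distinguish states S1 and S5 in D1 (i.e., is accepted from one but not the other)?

Reachable states from the start: {S0,S1,S2,S3,S5,S6}. Unreachable: {S4} — drop them.
Initial partition by acceptance: {S0,S1,S2,S3,S5} | {S6}.
On input 0, block {S0,S1,S2,S3,S5} splits into {S1,S3,S5} and {S0,S2}.
Refine {S0,S2} on symbol 1: members go to different blocks, giving {S0} and {S2}.
Split {S1,S3,S5} by δ(·,0) → {S3,S5} and {S1}.
No further refinement is possible. Final partition (5 blocks): {S3,S5} | {S6} | {S0} | {S2} | {S1}.
S1 and S5 end up in different blocks, so they are distinguishable. For instance, the string '01' is accepted from only S5.

Yes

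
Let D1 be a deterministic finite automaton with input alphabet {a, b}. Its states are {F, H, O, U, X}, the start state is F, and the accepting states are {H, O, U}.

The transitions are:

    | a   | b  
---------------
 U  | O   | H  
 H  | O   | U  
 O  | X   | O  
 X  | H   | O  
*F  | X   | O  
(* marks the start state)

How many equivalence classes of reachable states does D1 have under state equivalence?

4

Start with accepting vs non-accepting: {H,O,U} | {F,X}.
On input a, block {H,O,U} splits into {H,U} and {O}.
Split {F,X} by δ(·,a) → {F} and {X}.
Stable partition: {H,U} | {F} | {O} | {X} — 4 equivalence classes.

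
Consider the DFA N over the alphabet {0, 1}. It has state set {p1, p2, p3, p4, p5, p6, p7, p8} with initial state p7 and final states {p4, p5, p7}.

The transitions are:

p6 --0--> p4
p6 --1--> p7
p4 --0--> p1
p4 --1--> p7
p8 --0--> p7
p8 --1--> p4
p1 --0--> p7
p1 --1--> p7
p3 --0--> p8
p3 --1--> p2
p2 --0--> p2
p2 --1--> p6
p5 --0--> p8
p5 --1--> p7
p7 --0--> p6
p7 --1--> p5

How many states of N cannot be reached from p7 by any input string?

BFS from p7 reaches {p1, p4, p5, p6, p7, p8}; the 2 state(s) p2, p3 are never visited.

2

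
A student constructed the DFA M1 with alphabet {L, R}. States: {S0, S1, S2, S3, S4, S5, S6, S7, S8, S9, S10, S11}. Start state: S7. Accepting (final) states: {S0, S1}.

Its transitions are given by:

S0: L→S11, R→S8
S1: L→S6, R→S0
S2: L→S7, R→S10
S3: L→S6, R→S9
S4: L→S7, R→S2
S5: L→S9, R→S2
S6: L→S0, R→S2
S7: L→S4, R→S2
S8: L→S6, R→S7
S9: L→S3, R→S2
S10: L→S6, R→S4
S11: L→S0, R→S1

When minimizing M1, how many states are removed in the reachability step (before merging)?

BFS from S7 reaches {S0, S1, S2, S4, S6, S7, S8, S10, S11}; the 3 state(s) S3, S5, S9 are never visited.

3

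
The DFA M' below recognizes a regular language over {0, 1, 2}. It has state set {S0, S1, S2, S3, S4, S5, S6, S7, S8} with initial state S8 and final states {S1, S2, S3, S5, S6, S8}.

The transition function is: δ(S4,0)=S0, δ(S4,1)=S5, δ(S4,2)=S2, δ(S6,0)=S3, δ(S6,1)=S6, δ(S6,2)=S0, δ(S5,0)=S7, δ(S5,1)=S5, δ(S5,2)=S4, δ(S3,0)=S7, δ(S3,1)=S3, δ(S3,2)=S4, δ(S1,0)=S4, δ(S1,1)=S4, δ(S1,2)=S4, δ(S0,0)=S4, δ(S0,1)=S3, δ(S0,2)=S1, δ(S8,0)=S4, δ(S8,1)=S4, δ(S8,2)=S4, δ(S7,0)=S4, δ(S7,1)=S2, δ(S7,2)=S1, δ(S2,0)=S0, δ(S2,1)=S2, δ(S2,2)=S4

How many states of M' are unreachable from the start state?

BFS from S8 reaches {S0, S1, S2, S3, S4, S5, S7, S8}; the 1 state(s) S6 are never visited.

1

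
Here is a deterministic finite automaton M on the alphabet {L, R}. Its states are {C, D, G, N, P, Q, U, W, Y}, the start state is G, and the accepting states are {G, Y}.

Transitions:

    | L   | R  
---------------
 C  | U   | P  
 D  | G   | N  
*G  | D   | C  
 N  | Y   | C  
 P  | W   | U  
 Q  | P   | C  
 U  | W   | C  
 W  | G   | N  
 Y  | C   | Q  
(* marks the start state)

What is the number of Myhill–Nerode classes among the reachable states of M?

8

Initial partition by acceptance: {G,Y} | {C,D,N,P,Q,U,W}.
Refine {C,D,N,P,Q,U,W} on symbol L: members go to different blocks, giving {C,P,Q,U} and {D,N,W}.
On input L, block {G,Y} splits into {G} and {Y}.
Refine {C,P,Q,U} on symbol L: members go to different blocks, giving {C,Q} and {P,U}.
Split {C,Q} by δ(·,R) → {C} and {Q}.
Refine {D,N,W} on symbol L: members go to different blocks, giving {D,W} and {N}.
On input R, block {P,U} splits into {P} and {U}.
The partition is now stable with 8 blocks: {G} | {C} | {D,W} | {Y} | {P} | {Q} | {N} | {U}.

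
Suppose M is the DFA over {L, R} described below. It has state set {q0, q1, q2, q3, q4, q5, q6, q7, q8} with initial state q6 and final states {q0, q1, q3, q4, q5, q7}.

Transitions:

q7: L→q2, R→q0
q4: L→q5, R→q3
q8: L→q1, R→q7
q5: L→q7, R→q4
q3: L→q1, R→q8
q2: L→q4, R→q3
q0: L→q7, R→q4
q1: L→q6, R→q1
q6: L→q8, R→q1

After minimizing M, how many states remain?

Start with accepting vs non-accepting: {q0,q1,q3,q4,q5,q7} | {q2,q6,q8}.
Split {q0,q1,q3,q4,q5,q7} by δ(·,L) → {q0,q3,q4,q5} and {q1,q7}.
Refine {q0,q3,q4,q5} on symbol L: members go to different blocks, giving {q0,q3,q5} and {q4}.
Split {q0,q3,q5} by δ(·,R) → {q0,q5} and {q3}.
Split {q2,q6,q8} by δ(·,L) → {q2} and {q6} and {q8}.
Refine {q1,q7} on symbol L: members go to different blocks, giving {q1} and {q7}.
No further refinement is possible. Final partition (8 blocks): {q0,q5} | {q2} | {q1} | {q4} | {q3} | {q6} | {q8} | {q7}.

8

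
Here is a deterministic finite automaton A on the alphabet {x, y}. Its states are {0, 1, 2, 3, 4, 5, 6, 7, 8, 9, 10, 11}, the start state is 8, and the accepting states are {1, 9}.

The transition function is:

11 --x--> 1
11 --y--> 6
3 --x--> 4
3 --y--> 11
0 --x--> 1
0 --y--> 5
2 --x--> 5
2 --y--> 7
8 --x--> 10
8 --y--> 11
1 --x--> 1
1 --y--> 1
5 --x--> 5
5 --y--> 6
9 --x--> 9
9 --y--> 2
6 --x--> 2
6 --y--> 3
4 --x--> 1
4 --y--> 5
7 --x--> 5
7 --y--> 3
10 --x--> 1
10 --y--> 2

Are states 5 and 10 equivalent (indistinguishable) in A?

No

Reachable states from the start: {1,2,3,4,5,6,7,8,10,11}. Unreachable: {0,9} — drop them.
Initial partition by acceptance: {1} | {2,3,4,5,6,7,8,10,11}.
Refine {2,3,4,5,6,7,8,10,11} on symbol x: members go to different blocks, giving {2,3,5,6,7,8} and {4,10,11}.
On input x, block {2,3,5,6,7,8} splits into {2,5,6,7} and {3,8}.
On input y, block {2,5,6,7} splits into {2,5} and {6,7}.
Split {4,10,11} by δ(·,y) → {4,10} and {11}.
The partition is now stable with 6 blocks: {1} | {2,5} | {4,10} | {3,8} | {6,7} | {11}.
5 and 10 end up in different blocks, so they are distinguishable. For instance, the string 'x' is accepted from only 10.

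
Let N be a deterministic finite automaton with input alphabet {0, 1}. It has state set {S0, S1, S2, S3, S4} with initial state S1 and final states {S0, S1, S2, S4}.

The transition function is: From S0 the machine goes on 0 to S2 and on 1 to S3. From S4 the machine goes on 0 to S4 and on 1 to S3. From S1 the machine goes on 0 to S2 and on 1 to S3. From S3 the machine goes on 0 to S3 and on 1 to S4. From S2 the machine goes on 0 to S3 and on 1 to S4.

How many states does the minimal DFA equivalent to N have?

Reachable states from the start: {S1,S2,S3,S4}. Unreachable: {S0} — drop them.
P0 = {S1,S2,S4} | {S3}.
On input 0, block {S1,S2,S4} splits into {S1,S4} and {S2}.
On input 0, block {S1,S4} splits into {S1} and {S4}.
Stable partition: {S1} | {S3} | {S2} | {S4} — 4 equivalence classes.

4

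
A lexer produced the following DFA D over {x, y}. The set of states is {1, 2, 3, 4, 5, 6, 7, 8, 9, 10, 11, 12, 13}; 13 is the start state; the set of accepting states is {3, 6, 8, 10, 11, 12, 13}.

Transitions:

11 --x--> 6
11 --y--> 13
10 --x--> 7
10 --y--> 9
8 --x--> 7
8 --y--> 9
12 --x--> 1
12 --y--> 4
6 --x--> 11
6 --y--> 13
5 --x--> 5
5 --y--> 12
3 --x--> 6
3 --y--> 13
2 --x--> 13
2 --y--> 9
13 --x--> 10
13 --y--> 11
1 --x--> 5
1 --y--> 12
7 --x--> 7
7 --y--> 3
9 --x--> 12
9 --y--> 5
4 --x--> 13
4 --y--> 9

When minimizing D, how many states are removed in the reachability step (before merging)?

2

BFS from 13 reaches {1, 3, 4, 5, 6, 7, 9, 10, 11, 12, 13}; the 2 state(s) 2, 8 are never visited.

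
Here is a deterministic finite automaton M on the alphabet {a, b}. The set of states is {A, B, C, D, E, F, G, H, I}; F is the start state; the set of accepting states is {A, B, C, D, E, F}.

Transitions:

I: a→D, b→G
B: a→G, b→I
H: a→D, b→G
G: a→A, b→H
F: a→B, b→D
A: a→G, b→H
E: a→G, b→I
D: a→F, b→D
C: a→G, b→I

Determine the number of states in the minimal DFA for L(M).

States {C,E} cannot be reached from the start state, so discard them.
Start with accepting vs non-accepting: {A,B,D,F} | {G,H,I}.
Refine {A,B,D,F} on symbol a: members go to different blocks, giving {A,B} and {D,F}.
On input a, block {G,H,I} splits into {H,I} and {G}.
Refine {D,F} on symbol a: members go to different blocks, giving {D} and {F}.
No further refinement is possible. Final partition (5 blocks): {A,B} | {H,I} | {D} | {G} | {F}.

5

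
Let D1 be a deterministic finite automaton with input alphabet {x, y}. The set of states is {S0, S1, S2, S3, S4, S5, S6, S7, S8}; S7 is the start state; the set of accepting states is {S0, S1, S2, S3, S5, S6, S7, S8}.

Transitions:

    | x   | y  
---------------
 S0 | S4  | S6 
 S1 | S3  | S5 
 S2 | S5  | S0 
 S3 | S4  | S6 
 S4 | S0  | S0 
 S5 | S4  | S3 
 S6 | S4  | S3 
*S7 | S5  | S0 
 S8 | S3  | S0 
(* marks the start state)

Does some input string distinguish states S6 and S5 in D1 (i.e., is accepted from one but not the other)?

No

Reachable states from the start: {S0,S3,S4,S5,S6,S7}. Unreachable: {S1,S2,S8} — drop them.
Start with accepting vs non-accepting: {S0,S3,S5,S6,S7} | {S4}.
On input x, block {S0,S3,S5,S6,S7} splits into {S0,S3,S5,S6} and {S7}.
Stable partition: {S0,S3,S5,S6} | {S4} | {S7} — 3 equivalence classes.
S6 and S5 lie in the same block of the stable partition, so they are equivalent — no string distinguishes them.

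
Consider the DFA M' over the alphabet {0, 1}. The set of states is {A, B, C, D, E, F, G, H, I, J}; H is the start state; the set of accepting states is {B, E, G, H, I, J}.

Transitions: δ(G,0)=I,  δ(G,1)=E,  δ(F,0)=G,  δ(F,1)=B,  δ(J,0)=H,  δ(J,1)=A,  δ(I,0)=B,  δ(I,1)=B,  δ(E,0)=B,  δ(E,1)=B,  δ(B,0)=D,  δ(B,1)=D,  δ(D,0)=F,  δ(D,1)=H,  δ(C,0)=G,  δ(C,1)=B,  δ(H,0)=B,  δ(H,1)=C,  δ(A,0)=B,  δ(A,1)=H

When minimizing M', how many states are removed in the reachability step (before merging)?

2

Starting at H and following transitions, the reachable set is {B, C, D, E, F, G, H, I}. That leaves A, J unreachable — 2 in total.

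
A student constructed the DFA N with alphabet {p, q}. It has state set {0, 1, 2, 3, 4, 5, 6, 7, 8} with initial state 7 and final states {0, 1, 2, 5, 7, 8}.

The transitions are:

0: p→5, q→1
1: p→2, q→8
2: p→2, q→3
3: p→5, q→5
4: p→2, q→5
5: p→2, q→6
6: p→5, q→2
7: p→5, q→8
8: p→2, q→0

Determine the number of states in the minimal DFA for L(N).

3

First remove the unreachable states {4}; 8 states remain.
Initial partition by acceptance: {0,1,2,5,7,8} | {3,6}.
Split {0,1,2,5,7,8} by δ(·,q) → {0,1,7,8} and {2,5}.
The partition is now stable with 3 blocks: {0,1,7,8} | {3,6} | {2,5}.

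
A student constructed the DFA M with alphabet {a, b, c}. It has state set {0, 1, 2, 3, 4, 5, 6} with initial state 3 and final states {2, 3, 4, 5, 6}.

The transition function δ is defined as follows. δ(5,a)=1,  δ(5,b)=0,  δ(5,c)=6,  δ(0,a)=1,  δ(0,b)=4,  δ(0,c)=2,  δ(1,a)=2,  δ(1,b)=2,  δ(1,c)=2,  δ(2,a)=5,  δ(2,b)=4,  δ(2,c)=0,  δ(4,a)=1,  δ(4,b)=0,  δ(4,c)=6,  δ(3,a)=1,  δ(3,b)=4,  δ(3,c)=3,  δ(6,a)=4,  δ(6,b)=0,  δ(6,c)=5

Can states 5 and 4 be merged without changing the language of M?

Yes

Every state is reachable, so we keep all 7.
Start with accepting vs non-accepting: {2,3,4,5,6} | {0,1}.
Refine {2,3,4,5,6} on symbol a: members go to different blocks, giving {3,4,5} and {2,6}.
On input b, block {3,4,5} splits into {4,5} and {3}.
Refine {0,1} on symbol a: members go to different blocks, giving {0} and {1}.
Refine {2,6} on symbol b: members go to different blocks, giving {2} and {6}.
No further refinement is possible. Final partition (6 blocks): {4,5} | {0} | {2} | {3} | {1} | {6}.
5 and 4 lie in the same block of the stable partition, so they are equivalent — no string distinguishes them.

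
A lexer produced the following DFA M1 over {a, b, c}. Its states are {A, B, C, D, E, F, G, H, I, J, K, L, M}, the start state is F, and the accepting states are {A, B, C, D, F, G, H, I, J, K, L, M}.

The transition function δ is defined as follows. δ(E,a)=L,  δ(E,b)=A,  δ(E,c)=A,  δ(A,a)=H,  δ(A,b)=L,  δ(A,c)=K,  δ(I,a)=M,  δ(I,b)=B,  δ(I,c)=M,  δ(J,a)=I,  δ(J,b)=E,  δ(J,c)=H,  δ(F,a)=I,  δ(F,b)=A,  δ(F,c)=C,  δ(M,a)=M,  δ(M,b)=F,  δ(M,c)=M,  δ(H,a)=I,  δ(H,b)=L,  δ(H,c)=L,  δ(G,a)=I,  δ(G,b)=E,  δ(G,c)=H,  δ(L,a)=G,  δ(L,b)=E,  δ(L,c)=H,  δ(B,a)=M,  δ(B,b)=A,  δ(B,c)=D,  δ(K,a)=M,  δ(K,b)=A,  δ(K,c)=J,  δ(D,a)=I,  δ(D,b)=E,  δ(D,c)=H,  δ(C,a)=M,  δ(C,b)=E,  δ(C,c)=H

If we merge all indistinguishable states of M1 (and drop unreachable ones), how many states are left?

7

Every state is reachable, so we keep all 13.
Start with accepting vs non-accepting: {A,B,C,D,F,G,H,I,J,K,L,M} | {E}.
Split {A,B,C,D,F,G,H,I,J,K,L,M} by δ(·,b) → {A,B,F,H,I,K,M} and {C,D,G,J,L}.
Refine {A,B,F,H,I,K,M} on symbol b: members go to different blocks, giving {B,F,I,K,M} and {A,H}.
On input b, block {B,F,I,K,M} splits into {B,F,K} and {I,M}.
Refine {C,D,G,J,L} on symbol a: members go to different blocks, giving {C,D,G,J} and {L}.
Refine {A,H} on symbol a: members go to different blocks, giving {A} and {H}.
The partition is now stable with 7 blocks: {B,F,K} | {E} | {C,D,G,J} | {A} | {I,M} | {L} | {H}.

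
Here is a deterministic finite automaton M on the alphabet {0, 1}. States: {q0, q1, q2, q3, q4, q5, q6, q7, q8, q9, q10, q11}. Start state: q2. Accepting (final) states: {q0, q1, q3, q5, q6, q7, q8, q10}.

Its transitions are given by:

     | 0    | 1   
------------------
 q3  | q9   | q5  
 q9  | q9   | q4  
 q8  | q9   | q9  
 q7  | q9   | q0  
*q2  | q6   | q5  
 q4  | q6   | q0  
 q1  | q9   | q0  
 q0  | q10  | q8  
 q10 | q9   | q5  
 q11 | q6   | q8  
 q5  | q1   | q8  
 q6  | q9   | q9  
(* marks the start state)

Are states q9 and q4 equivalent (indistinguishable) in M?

First remove the unreachable states {q3,q7,q11}; 9 states remain.
P0 = {q0,q1,q5,q6,q8,q10} | {q2,q4,q9}.
On input 0, block {q0,q1,q5,q6,q8,q10} splits into {q1,q6,q8,q10} and {q0,q5}.
Refine {q1,q6,q8,q10} on symbol 1: members go to different blocks, giving {q1,q10} and {q6,q8}.
Split {q2,q4,q9} by δ(·,0) → {q2,q4} and {q9}.
Stable partition: {q1,q10} | {q2,q4} | {q0,q5} | {q6,q8} | {q9} — 5 equivalence classes.
q9 and q4 end up in different blocks, so they are distinguishable. For instance, the string '0' is accepted from only q4.

No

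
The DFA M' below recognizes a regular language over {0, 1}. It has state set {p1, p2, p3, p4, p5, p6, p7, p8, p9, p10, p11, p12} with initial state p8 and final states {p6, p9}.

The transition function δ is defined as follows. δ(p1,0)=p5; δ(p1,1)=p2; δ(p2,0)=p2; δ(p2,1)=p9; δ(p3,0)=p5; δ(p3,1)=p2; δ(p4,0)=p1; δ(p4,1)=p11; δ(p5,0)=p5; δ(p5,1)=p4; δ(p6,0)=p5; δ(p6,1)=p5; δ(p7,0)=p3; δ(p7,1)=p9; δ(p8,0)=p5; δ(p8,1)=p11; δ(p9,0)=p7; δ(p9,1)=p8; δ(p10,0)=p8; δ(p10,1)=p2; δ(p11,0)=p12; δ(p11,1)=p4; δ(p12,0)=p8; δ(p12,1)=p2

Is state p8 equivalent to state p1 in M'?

No

Reachable states from the start: {p1,p2,p3,p4,p5,p7,p8,p9,p11,p12}. Unreachable: {p6,p10} — drop them.
Start with accepting vs non-accepting: {p9} | {p1,p2,p3,p4,p5,p7,p8,p11,p12}.
Split {p1,p2,p3,p4,p5,p7,p8,p11,p12} by δ(·,1) → {p1,p3,p4,p5,p8,p11,p12} and {p2,p7}.
On input 1, block {p1,p3,p4,p5,p8,p11,p12} splits into {p4,p5,p8,p11} and {p1,p3,p12}.
On input 0, block {p4,p5,p8,p11} splits into {p4,p11} and {p5,p8}.
On input 0, block {p2,p7} splits into {p2} and {p7}.
Stable partition: {p9} | {p4,p11} | {p2} | {p1,p3,p12} | {p5,p8} | {p7} — 6 equivalence classes.
p8 and p1 end up in different blocks, so they are distinguishable. For instance, the string '11' is accepted from only p1.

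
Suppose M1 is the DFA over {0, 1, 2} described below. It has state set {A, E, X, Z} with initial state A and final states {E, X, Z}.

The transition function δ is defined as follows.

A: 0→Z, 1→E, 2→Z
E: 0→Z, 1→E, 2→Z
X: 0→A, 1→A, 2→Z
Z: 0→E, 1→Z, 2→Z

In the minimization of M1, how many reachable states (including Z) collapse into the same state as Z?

Reachable states from the start: {A,E,Z}. Unreachable: {X} — drop them.
P0 = {E,Z} | {A}.
No further refinement is possible. Final partition (2 blocks): {E,Z} | {A}.
The equivalence class containing Z is {E,Z}, of size 2.

2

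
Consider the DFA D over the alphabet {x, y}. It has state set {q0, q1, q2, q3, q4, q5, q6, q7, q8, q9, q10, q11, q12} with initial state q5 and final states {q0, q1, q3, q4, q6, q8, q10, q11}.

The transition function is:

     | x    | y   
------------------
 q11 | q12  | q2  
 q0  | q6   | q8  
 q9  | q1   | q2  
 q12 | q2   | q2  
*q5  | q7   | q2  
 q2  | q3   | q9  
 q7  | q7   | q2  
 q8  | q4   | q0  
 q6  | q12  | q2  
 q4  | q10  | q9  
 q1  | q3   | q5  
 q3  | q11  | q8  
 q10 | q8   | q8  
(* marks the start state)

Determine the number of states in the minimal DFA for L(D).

10

Every state is reachable, so we keep all 13.
Initial partition by acceptance: {q0,q1,q3,q4,q6,q8,q10,q11} | {q2,q5,q7,q9,q12}.
Refine {q0,q1,q3,q4,q6,q8,q10,q11} on symbol x: members go to different blocks, giving {q0,q1,q3,q4,q8,q10} and {q6,q11}.
Refine {q0,q1,q3,q4,q8,q10} on symbol x: members go to different blocks, giving {q1,q4,q8,q10} and {q0,q3}.
Split {q1,q4,q8,q10} by δ(·,x) → {q4,q8,q10} and {q1}.
Split {q4,q8,q10} by δ(·,y) → {q4} and {q8} and {q10}.
Refine {q2,q5,q7,q9,q12} on symbol x: members go to different blocks, giving {q5,q7,q12} and {q2} and {q9}.
On input x, block {q5,q7,q12} splits into {q5,q7} and {q12}.
The partition is now stable with 10 blocks: {q4} | {q5,q7} | {q6,q11} | {q0,q3} | {q1} | {q8} | {q10} | {q2} | {q9} | {q12}.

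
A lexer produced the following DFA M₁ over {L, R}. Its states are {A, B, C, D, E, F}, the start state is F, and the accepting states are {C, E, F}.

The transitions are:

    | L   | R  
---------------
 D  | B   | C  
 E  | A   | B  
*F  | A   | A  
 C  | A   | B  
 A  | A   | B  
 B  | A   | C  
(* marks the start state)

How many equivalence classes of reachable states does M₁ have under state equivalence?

States {D,E} cannot be reached from the start state, so discard them.
Start with accepting vs non-accepting: {C,F} | {A,B}.
Refine {A,B} on symbol R: members go to different blocks, giving {A} and {B}.
Split {C,F} by δ(·,R) → {C} and {F}.
No further refinement is possible. Final partition (4 blocks): {C} | {A} | {B} | {F}.

4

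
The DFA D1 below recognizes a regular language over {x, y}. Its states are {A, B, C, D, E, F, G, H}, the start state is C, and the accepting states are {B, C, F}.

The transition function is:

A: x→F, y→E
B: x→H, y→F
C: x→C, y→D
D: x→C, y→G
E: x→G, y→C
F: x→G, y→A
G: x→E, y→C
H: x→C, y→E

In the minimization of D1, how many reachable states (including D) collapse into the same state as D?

1

First remove the unreachable states {A,B,F,H}; 4 states remain.
Initial partition by acceptance: {C} | {D,E,G}.
Split {D,E,G} by δ(·,x) → {E,G} and {D}.
The partition is now stable with 3 blocks: {C} | {E,G} | {D}.
State D belongs to the block {D}, which has 1 states.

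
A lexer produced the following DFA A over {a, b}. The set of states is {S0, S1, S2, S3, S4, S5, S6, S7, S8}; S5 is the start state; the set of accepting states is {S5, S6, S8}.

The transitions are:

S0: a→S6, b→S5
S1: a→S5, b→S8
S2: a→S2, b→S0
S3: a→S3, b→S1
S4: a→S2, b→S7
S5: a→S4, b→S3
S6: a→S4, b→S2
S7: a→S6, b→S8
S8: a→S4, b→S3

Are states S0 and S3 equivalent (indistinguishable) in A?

No

All states are reachable from the start state.
Start with accepting vs non-accepting: {S5,S6,S8} | {S0,S1,S2,S3,S4,S7}.
Split {S0,S1,S2,S3,S4,S7} by δ(·,a) → {S0,S1,S7} and {S2,S3,S4}.
The partition is now stable with 3 blocks: {S5,S6,S8} | {S0,S1,S7} | {S2,S3,S4}.
S0 and S3 end up in different blocks, so they are distinguishable. For instance, the string 'a' is accepted from only S0.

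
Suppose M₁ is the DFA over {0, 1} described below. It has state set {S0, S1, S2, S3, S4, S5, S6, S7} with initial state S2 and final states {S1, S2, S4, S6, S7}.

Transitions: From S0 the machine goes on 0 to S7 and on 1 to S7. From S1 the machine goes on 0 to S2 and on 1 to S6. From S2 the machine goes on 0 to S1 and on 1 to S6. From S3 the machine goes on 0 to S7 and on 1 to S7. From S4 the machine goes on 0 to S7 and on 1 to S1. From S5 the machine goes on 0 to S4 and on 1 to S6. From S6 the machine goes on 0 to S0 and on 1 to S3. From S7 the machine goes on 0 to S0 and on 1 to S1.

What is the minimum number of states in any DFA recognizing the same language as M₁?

4

States {S4,S5} cannot be reached from the start state, so discard them.
Start with accepting vs non-accepting: {S1,S2,S6,S7} | {S0,S3}.
Split {S1,S2,S6,S7} by δ(·,0) → {S1,S2} and {S6,S7}.
Refine {S6,S7} on symbol 1: members go to different blocks, giving {S6} and {S7}.
The partition is now stable with 4 blocks: {S1,S2} | {S0,S3} | {S6} | {S7}.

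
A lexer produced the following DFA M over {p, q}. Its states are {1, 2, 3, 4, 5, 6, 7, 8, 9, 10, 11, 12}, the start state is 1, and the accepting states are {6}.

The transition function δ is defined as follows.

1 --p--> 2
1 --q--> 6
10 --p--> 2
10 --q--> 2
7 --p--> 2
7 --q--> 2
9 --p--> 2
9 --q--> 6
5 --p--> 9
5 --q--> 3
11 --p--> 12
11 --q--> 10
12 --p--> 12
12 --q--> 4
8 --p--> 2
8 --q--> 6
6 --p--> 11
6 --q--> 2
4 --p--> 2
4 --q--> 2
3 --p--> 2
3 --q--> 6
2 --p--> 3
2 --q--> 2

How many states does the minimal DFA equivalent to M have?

5

First remove the unreachable states {5,7,8,9}; 8 states remain.
Initial partition by acceptance: {6} | {1,2,3,4,10,11,12}.
Split {1,2,3,4,10,11,12} by δ(·,q) → {2,4,10,11,12} and {1,3}.
Refine {2,4,10,11,12} on symbol p: members go to different blocks, giving {4,10,11,12} and {2}.
On input p, block {4,10,11,12} splits into {4,10} and {11,12}.
No further refinement is possible. Final partition (5 blocks): {6} | {4,10} | {1,3} | {2} | {11,12}.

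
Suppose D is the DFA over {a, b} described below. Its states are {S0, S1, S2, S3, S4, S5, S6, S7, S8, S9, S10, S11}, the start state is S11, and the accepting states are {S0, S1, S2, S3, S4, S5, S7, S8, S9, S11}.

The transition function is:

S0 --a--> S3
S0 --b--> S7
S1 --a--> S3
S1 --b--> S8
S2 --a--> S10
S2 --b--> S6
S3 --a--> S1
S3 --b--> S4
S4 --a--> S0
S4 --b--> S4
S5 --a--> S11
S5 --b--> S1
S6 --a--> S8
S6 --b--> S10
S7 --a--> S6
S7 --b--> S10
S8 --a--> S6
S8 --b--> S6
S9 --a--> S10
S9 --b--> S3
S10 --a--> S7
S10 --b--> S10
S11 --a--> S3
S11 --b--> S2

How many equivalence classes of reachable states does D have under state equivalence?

4

Reachable states from the start: {S0,S1,S2,S3,S4,S6,S7,S8,S10,S11}. Unreachable: {S5,S9} — drop them.
Initial partition by acceptance: {S0,S1,S2,S3,S4,S7,S8,S11} | {S6,S10}.
On input a, block {S0,S1,S2,S3,S4,S7,S8,S11} splits into {S0,S1,S3,S4,S11} and {S2,S7,S8}.
Refine {S0,S1,S3,S4,S11} on symbol b: members go to different blocks, giving {S0,S1,S11} and {S3,S4}.
The partition is now stable with 4 blocks: {S0,S1,S11} | {S6,S10} | {S2,S7,S8} | {S3,S4}.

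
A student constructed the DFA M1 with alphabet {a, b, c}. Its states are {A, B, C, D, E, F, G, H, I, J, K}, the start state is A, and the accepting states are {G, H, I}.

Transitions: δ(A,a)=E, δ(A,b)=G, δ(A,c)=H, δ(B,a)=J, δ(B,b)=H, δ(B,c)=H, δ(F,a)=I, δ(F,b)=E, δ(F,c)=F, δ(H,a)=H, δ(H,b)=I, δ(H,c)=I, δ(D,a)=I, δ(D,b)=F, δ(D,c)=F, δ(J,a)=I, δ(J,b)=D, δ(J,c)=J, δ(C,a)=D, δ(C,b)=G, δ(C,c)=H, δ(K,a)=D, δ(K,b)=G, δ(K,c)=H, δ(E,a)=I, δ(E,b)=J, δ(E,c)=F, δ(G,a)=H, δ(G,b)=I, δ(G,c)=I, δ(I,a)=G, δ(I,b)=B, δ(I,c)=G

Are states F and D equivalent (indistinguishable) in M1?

First remove the unreachable states {C,K}; 9 states remain.
Initial partition by acceptance: {G,H,I} | {A,B,D,E,F,J}.
Split {G,H,I} by δ(·,b) → {G,H} and {I}.
On input a, block {A,B,D,E,F,J} splits into {D,E,F,J} and {A,B}.
Stable partition: {G,H} | {D,E,F,J} | {I} | {A,B} — 4 equivalence classes.
F and D lie in the same block of the stable partition, so they are equivalent — no string distinguishes them.

Yes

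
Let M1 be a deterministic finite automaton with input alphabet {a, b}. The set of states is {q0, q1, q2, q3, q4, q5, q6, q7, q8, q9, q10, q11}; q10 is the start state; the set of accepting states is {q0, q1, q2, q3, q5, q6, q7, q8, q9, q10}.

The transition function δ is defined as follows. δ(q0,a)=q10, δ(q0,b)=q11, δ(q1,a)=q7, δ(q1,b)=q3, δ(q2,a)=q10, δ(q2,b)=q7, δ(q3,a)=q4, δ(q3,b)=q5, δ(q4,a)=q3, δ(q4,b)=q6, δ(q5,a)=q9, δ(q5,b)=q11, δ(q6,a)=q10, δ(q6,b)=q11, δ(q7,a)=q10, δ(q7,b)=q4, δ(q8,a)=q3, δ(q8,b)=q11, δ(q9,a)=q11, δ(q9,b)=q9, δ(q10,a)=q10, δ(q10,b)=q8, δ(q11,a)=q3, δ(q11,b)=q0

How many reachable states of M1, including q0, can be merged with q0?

States {q1,q2,q7} cannot be reached from the start state, so discard them.
Initial partition by acceptance: {q0,q3,q5,q6,q8,q9,q10} | {q4,q11}.
Refine {q0,q3,q5,q6,q8,q9,q10} on symbol a: members go to different blocks, giving {q0,q5,q6,q8,q10} and {q3,q9}.
On input a, block {q0,q5,q6,q8,q10} splits into {q0,q6,q10} and {q5,q8}.
Split {q0,q6,q10} by δ(·,b) → {q0,q6} and {q10}.
On input b, block {q3,q9} splits into {q3} and {q9}.
Split {q5,q8} by δ(·,a) → {q5} and {q8}.
No further refinement is possible. Final partition (7 blocks): {q0,q6} | {q4,q11} | {q3} | {q5} | {q10} | {q9} | {q8}.
State q0 belongs to the block {q0,q6}, which has 2 states.

2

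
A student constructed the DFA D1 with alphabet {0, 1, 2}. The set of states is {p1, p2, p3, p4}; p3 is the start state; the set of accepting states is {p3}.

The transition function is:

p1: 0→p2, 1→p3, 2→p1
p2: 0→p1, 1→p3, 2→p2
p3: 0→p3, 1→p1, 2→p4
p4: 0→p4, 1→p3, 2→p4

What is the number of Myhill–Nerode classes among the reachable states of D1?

All states are reachable from the start state.
P0 = {p3} | {p1,p2,p4}.
Stable partition: {p3} | {p1,p2,p4} — 2 equivalence classes.

2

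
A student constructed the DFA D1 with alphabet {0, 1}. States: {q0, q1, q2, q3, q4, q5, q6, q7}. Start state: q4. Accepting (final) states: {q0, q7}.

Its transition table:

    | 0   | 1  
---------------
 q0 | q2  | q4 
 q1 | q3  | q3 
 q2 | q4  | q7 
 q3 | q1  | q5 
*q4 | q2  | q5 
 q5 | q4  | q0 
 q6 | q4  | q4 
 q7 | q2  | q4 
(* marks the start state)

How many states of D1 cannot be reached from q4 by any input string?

No path from q4 leads to q1, q3, q6; the other 5 states are all reachable.

3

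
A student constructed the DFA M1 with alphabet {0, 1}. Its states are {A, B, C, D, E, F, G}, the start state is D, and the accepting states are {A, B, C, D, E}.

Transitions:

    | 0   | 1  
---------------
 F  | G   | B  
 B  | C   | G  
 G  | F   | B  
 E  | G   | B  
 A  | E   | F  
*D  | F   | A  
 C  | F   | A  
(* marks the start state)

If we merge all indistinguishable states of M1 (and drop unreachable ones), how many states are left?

3

P0 = {A,B,C,D,E} | {F,G}.
Refine {A,B,C,D,E} on symbol 0: members go to different blocks, giving {C,D,E} and {A,B}.
No further refinement is possible. Final partition (3 blocks): {C,D,E} | {F,G} | {A,B}.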